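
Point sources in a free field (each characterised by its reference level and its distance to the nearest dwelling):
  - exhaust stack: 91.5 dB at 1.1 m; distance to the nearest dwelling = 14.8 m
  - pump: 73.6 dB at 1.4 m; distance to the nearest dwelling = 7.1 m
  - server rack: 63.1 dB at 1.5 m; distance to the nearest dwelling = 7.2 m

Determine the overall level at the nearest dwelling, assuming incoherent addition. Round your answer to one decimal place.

First find each source's level at the receiver (point-source: −20·log₁₀(r/r_ref)), then combine on an intensity basis.
exhaust stack: 91.5 − 20·log₁₀(14.8/1.1) = 91.5 − 22.58 = 68.92 dB.
pump: 73.6 − 20·log₁₀(7.1/1.4) = 73.6 − 14.10 = 59.50 dB.
server rack: 63.1 − 20·log₁₀(7.2/1.5) = 63.1 − 13.62 = 49.48 dB.
Σ 10^(L/10) = 8.782e+06 → L_total = 10·log₁₀(8.782e+06) = 69.44 dB.

69.4 dB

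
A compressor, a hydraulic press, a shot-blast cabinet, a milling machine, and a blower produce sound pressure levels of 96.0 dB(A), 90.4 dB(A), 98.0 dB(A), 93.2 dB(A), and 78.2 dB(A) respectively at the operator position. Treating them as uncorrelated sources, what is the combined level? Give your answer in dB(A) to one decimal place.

Incoherent sources combine by intensity addition: L_total = 10·log₁₀(Σ 10^(L_i/10)).
Σ 10^(L/10) = 10^(96.0/10) + 10^(90.4/10) + 10^(98.0/10) + 10^(93.2/10) + 10^(78.2/10) = 1.354e+10.
L_total = 10·log₁₀(1.354e+10) = 101.32 dB(A).

101.3 dB(A)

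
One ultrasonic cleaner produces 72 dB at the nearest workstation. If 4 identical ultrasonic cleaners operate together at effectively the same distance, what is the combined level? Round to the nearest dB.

N identical incoherent sources raise the level by 10·log₁₀ N.
L_total = 72 + 10·log₁₀(4) = 72 + 6.021 = 78.02 dB.

78 dB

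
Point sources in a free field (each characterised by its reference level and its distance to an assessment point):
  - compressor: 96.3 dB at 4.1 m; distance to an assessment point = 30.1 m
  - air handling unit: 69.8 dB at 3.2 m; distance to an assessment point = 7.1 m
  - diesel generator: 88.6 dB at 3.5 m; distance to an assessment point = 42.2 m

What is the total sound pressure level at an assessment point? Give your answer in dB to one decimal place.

79.3 dB

Propagate each source to the receiver with L = L_ref − 20·log₁₀(r/r_ref), then add intensities.
compressor: 96.3 − 20·log₁₀(30.1/4.1) = 96.3 − 17.32 = 78.98 dB.
air handling unit: 69.8 − 20·log₁₀(7.1/3.2) = 69.8 − 6.92 = 62.88 dB.
diesel generator: 88.6 − 20·log₁₀(42.2/3.5) = 88.6 − 21.62 = 66.98 dB.
Σ 10^(L/10) = 8.607e+07 → L_total = 10·log₁₀(8.607e+07) = 79.35 dB.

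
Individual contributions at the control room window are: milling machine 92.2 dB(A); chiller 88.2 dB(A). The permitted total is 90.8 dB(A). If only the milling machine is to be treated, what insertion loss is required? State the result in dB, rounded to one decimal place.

4.9 dB

Fixed contribution from the other source: Σ 10^(L/10) = 10^(88.2/10) = 6.607e+08 (88.20 dB(A)).
To meet 90.8 dB(A) overall, the treated milling machine may contribute at most 10^(90.8/10) − 6.607e+08 = 5.416e+08, i.e. 87.34 dB(A).
Required insertion loss = 92.2 − 87.34 = 4.86 dB.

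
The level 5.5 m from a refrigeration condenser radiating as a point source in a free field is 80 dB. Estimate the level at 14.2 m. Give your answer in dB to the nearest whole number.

For a point source, L₂ = L₁ − 20·log₁₀(r₂/r₁).
L₂ = 80 − 20·log₁₀(14.2/5.5) = 80 − 8.239 = 71.76 dB.

72 dB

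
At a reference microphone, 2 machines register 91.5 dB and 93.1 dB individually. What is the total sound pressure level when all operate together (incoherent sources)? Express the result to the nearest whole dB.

95 dB

For uncorrelated sources the intensities add, so convert each level to linear form, sum, and take 10·log₁₀ of the total.
Σ 10^(L/10) = 10^(91.5/10) + 10^(93.1/10) = 3.454e+09.
L_total = 10·log₁₀(3.454e+09) = 95.38 dB.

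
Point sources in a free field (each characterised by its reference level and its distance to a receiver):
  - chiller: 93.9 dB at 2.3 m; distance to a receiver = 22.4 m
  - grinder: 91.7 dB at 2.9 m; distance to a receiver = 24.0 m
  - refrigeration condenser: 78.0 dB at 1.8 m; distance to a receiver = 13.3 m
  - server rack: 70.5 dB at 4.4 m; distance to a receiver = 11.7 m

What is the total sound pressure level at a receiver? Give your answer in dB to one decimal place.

77.0 dB

Propagate each source to the receiver with L = L_ref − 20·log₁₀(r/r_ref), then add intensities.
chiller: 93.9 − 20·log₁₀(22.4/2.3) = 93.9 − 19.77 = 74.13 dB.
grinder: 91.7 − 20·log₁₀(24.0/2.9) = 91.7 − 18.36 = 73.34 dB.
refrigeration condenser: 78.0 − 20·log₁₀(13.3/1.8) = 78.0 − 17.37 = 60.63 dB.
server rack: 70.5 − 20·log₁₀(11.7/4.4) = 70.5 − 8.49 = 62.01 dB.
Σ 10^(L/10) = 5.022e+07 → L_total = 10·log₁₀(5.022e+07) = 77.01 dB.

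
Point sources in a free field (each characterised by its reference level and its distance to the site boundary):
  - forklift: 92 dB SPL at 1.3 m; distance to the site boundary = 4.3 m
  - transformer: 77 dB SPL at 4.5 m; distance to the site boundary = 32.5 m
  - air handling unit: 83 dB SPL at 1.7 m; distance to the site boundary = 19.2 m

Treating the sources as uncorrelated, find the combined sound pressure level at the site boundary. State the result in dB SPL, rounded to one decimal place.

First find each source's level at the receiver (point-source: −20·log₁₀(r/r_ref)), then combine on an intensity basis.
forklift: 92 − 20·log₁₀(4.3/1.3) = 92 − 10.39 = 81.61 dB SPL.
transformer: 77 − 20·log₁₀(32.5/4.5) = 77 − 17.17 = 59.83 dB SPL.
air handling unit: 83 − 20·log₁₀(19.2/1.7) = 83 − 21.06 = 61.94 dB SPL.
Σ 10^(L/10) = 1.474e+08 → L_total = 10·log₁₀(1.474e+08) = 81.68 dB SPL.

81.7 dB SPL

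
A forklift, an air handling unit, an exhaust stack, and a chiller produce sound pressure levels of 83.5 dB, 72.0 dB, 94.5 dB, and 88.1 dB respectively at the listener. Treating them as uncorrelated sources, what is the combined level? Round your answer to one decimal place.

95.7 dB

Incoherent sources combine by intensity addition: L_total = 10·log₁₀(Σ 10^(L_i/10)).
Σ 10^(L/10) = 10^(83.5/10) + 10^(72.0/10) + 10^(94.5/10) + 10^(88.1/10) = 3.704e+09.
L_total = 10·log₁₀(3.704e+09) = 95.69 dB.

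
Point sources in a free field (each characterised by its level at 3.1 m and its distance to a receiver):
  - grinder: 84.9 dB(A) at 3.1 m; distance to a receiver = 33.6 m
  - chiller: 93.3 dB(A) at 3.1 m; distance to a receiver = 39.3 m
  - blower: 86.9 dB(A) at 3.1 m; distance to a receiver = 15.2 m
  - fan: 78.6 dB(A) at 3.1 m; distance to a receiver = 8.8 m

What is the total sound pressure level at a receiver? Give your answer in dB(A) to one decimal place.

Propagate each source to the receiver with L = L_ref − 20·log₁₀(r/r_ref), then add intensities.
grinder: 84.9 − 20·log₁₀(33.6/3.1) = 84.9 − 20.70 = 64.20 dB(A).
chiller: 93.3 − 20·log₁₀(39.3/3.1) = 93.3 − 22.06 = 71.24 dB(A).
blower: 86.9 − 20·log₁₀(15.2/3.1) = 86.9 − 13.81 = 73.09 dB(A).
fan: 78.6 − 20·log₁₀(8.8/3.1) = 78.6 − 9.06 = 69.54 dB(A).
Σ 10^(L/10) = 4.530e+07 → L_total = 10·log₁₀(4.530e+07) = 76.56 dB(A).

76.6 dB(A)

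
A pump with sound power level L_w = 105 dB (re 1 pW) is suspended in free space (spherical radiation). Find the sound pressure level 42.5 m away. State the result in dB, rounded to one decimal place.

61.4 dB

L_p = L_w − 10·log₁₀(4π·r²) with r = 42.5 m.
4π·r² = 2.27e+04 m², 10·log₁₀ of that is 43.560 dB.
L_p = 105 − 43.560 = 61.44 dB.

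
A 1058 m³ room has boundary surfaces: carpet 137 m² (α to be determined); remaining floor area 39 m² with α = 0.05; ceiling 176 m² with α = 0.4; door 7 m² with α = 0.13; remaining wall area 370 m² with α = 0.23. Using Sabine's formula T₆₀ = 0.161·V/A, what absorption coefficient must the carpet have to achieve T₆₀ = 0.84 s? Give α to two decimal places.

0.32

From T₆₀ = 0.161·V/A, the target T₆₀ = 0.84 s needs A = 0.161·1058/0.84 = 202.78 m².
Absorption from the other surfaces = 39·0.05 + 176·0.4 + 7·0.13 + 370·0.23 = 158.36 m², so the carpet must supply 44.42 m² over 137 m².
α = 44.42/137 = 0.324.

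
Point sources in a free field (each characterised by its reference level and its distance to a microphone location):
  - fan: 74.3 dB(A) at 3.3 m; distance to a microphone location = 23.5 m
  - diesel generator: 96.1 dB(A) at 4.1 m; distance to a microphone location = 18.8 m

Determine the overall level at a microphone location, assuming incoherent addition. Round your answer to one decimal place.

82.9 dB(A)

Apply inverse-square spreading to bring every level to the receiver, then sum 10^(L/10).
fan: 74.3 − 20·log₁₀(23.5/3.3) = 74.3 − 17.05 = 57.25 dB(A).
diesel generator: 96.1 − 20·log₁₀(18.8/4.1) = 96.1 − 13.23 = 82.87 dB(A).
Σ 10^(L/10) = 1.943e+08 → L_total = 10·log₁₀(1.943e+08) = 82.88 dB(A).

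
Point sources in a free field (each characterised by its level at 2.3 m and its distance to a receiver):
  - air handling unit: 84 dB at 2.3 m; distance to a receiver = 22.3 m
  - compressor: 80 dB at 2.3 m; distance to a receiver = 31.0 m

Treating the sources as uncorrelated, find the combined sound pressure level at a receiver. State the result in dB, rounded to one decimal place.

Propagate each source to the receiver with L = L_ref − 20·log₁₀(r/r_ref), then add intensities.
air handling unit: 84 − 20·log₁₀(22.3/2.3) = 84 − 19.73 = 64.27 dB.
compressor: 80 − 20·log₁₀(31.0/2.3) = 80 − 22.59 = 57.41 dB.
Σ 10^(L/10) = 3.223e+06 → L_total = 10·log₁₀(3.223e+06) = 65.08 dB.

65.1 dB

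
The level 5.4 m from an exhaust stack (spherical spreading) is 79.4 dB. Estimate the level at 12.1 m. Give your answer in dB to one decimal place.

72.4 dB

Point-source attenuation: ΔL = 20·log₁₀(r₂/r₁) = 20·log₁₀(12.1/5.4) = 7.008 dB.
L₂ = 79.4 − 20·log₁₀(12.1/5.4) = 79.4 − 7.008 = 72.39 dB.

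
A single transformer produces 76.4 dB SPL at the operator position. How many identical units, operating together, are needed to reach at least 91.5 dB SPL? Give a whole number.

33

Need L₁ + 10·log₁₀ N ≥ 91.5, i.e. log₁₀ N ≥ 1.51.
N ≥ 10^(15.1/10) = 32.359, so N = 33.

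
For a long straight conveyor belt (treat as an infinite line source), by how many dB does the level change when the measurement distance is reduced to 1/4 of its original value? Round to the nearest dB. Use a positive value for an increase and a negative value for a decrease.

+6 dB

With cylindrical spreading the level changes by −10·log₁₀(r₂/r₁).
ΔL = −10·log₁₀(0.25) = +6.02 dB.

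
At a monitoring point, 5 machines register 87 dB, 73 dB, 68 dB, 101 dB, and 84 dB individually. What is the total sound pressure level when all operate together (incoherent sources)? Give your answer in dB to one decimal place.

Incoherent sources combine by intensity addition: L_total = 10·log₁₀(Σ 10^(L_i/10)).
Σ 10^(L/10) = 10^(87/10) + 10^(73/10) + 10^(68/10) + 10^(101/10) + 10^(84/10) = 1.337e+10.
L_total = 10·log₁₀(1.337e+10) = 101.26 dB.

101.3 dB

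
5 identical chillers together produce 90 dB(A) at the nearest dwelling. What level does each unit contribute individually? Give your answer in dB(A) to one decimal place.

For N identical incoherent sources L_total = L₁ + 10·log₁₀ N, so L₁ = 90 − 10·log₁₀(5) = 90 − 6.990.

83.0 dB(A)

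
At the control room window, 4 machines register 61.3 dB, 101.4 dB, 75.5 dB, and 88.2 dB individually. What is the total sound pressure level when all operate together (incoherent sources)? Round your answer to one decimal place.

For uncorrelated sources the intensities add, so convert each level to linear form, sum, and take 10·log₁₀ of the total.
Σ 10^(L/10) = 10^(61.3/10) + 10^(101.4/10) + 10^(75.5/10) + 10^(88.2/10) = 1.450e+10.
L_total = 10·log₁₀(1.450e+10) = 101.61 dB.

101.6 dB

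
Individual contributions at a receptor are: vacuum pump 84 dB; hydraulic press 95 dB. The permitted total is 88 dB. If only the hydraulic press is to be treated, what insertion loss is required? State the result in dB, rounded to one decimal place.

9.2 dB

Everything except the hydraulic press sums to 10^(84/10) = 2.512e+08 in linear terms, 84.00 dB.
The limit corresponds to 10^(88/10) = 6.310e+08; subtracting the fixed part leaves 3.798e+08 for the hydraulic press, i.e. 85.80 dB.
Required insertion loss = 95 − 85.80 = 9.20 dB.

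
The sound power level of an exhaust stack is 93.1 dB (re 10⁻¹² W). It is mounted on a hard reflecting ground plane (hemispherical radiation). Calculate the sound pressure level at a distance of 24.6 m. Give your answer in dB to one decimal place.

57.3 dB

L_p = L_w − 10·log₁₀(2π·r²) with r = 24.6 m.
2π·r² = 3802 m², 10·log₁₀ of that is 35.801 dB.
L_p = 93.1 − 35.801 = 57.30 dB.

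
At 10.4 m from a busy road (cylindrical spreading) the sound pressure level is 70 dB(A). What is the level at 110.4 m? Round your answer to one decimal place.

Line-source attenuation: ΔL = 10·log₁₀(r₂/r₁) = 10·log₁₀(110.4/10.4) = 10.259 dB.
L₂ = 70 − 10·log₁₀(110.4/10.4) = 70 − 10.259 = 59.74 dB(A).

59.7 dB(A)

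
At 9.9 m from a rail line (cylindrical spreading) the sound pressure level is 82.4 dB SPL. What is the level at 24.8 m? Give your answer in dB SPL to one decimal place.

78.4 dB SPL

For a line source, L₂ = L₁ − 10·log₁₀(r₂/r₁).
L₂ = 82.4 − 10·log₁₀(24.8/9.9) = 82.4 − 3.988 = 78.41 dB SPL.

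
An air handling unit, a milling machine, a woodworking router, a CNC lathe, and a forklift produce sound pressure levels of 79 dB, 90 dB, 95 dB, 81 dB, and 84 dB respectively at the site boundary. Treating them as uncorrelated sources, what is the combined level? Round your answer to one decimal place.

Incoherent sources combine by intensity addition: L_total = 10·log₁₀(Σ 10^(L_i/10)).
Σ 10^(L/10) = 10^(79/10) + 10^(90/10) + 10^(95/10) + 10^(81/10) + 10^(84/10) = 4.619e+09.
L_total = 10·log₁₀(4.619e+09) = 96.65 dB.

96.6 dB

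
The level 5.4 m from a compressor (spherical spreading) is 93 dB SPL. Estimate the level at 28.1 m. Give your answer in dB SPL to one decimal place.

For a point source, L₂ = L₁ − 20·log₁₀(r₂/r₁).
L₂ = 93 − 20·log₁₀(28.1/5.4) = 93 − 14.326 = 78.67 dB SPL.

78.7 dB SPL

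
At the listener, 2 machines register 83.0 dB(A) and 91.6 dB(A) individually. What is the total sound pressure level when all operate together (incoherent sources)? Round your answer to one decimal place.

Incoherent sources combine by intensity addition: L_total = 10·log₁₀(Σ 10^(L_i/10)).
Σ 10^(L/10) = 10^(83.0/10) + 10^(91.6/10) = 1.645e+09.
L_total = 10·log₁₀(1.645e+09) = 92.16 dB(A).

92.2 dB(A)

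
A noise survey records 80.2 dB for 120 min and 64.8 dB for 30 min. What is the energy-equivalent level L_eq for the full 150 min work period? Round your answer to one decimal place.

The energy average is taken in the linear domain: L_eq = 10·log₁₀[(Σ tᵢ·10^(Lᵢ/10))/T], T = 150 min.
Σ tᵢ·10^(Lᵢ/10) = 120·10^(80.2/10) + 30·10^(64.8/10) = 1.266e+10.
L_eq = 10·log₁₀(1.266e+10/150) = 79.26 dB.

79.3 dB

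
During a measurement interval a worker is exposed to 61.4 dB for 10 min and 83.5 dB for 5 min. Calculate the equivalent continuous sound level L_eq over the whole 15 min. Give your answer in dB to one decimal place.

78.8 dB

The energy average is taken in the linear domain: L_eq = 10·log₁₀[(Σ tᵢ·10^(Lᵢ/10))/T], T = 15 min.
Σ tᵢ·10^(Lᵢ/10) = 10·10^(61.4/10) + 5·10^(83.5/10) = 1.133e+09.
L_eq = 10·log₁₀(1.133e+09/15) = 78.78 dB.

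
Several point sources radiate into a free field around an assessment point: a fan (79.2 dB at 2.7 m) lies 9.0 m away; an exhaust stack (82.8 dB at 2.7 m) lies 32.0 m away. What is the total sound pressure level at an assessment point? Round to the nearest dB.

Propagate each source to the receiver with L = L_ref − 20·log₁₀(r/r_ref), then add intensities.
fan: 79.2 − 20·log₁₀(9.0/2.7) = 79.2 − 10.46 = 68.74 dB.
exhaust stack: 82.8 − 20·log₁₀(32.0/2.7) = 82.8 − 21.48 = 61.32 dB.
Σ 10^(L/10) = 8.842e+06 → L_total = 10·log₁₀(8.842e+06) = 69.47 dB.

69 dB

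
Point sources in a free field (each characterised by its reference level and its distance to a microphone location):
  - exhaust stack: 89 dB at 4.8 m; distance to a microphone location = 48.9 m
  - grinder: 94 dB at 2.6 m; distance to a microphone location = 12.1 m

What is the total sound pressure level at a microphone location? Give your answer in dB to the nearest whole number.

81 dB

Propagate each source to the receiver with L = L_ref − 20·log₁₀(r/r_ref), then add intensities.
exhaust stack: 89 − 20·log₁₀(48.9/4.8) = 89 − 20.16 = 68.84 dB.
grinder: 94 − 20·log₁₀(12.1/2.6) = 94 − 13.36 = 80.64 dB.
Σ 10^(L/10) = 1.236e+08 → L_total = 10·log₁₀(1.236e+08) = 80.92 dB.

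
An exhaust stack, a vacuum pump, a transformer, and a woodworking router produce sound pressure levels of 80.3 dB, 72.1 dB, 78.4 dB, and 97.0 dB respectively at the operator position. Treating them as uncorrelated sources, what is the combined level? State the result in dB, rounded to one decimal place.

97.2 dB

Incoherent sources combine by intensity addition: L_total = 10·log₁₀(Σ 10^(L_i/10)).
Σ 10^(L/10) = 10^(80.3/10) + 10^(72.1/10) + 10^(78.4/10) + 10^(97.0/10) = 5.204e+09.
L_total = 10·log₁₀(5.204e+09) = 97.16 dB.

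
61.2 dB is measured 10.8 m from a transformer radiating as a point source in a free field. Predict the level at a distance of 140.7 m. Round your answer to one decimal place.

38.9 dB

For a point source, L₂ = L₁ − 20·log₁₀(r₂/r₁).
L₂ = 61.2 − 20·log₁₀(140.7/10.8) = 61.2 − 22.297 = 38.90 dB.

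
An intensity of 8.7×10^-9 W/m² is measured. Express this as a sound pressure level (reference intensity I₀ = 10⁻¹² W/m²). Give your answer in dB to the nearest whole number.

Dividing by I₀ shifts the exponent by 12: I/I₀ = 8.7×10^3.
L = 10·(0.9395 + 3) = 39.40 dB.

39 dB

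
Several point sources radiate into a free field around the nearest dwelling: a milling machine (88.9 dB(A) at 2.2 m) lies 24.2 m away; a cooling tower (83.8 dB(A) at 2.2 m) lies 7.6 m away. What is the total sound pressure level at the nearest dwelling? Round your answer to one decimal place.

74.2 dB(A)

Propagate each source to the receiver with L = L_ref − 20·log₁₀(r/r_ref), then add intensities.
milling machine: 88.9 − 20·log₁₀(24.2/2.2) = 88.9 − 20.83 = 68.07 dB(A).
cooling tower: 83.8 − 20·log₁₀(7.6/2.2) = 83.8 − 10.77 = 73.03 dB(A).
Σ 10^(L/10) = 2.652e+07 → L_total = 10·log₁₀(2.652e+07) = 74.24 dB(A).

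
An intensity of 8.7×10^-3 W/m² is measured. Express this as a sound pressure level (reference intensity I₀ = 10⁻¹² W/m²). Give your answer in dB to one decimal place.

Dividing by I₀ shifts the exponent by 12: I/I₀ = 8.7×10^9.
L = 10·(0.9395 + 9) = 99.40 dB.

99.4 dB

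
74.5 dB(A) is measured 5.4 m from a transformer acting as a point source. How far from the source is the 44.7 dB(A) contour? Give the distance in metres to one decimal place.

166.9 m

For a point source L₁ − L₂ = 20·log₁₀(r₂/r₁), so r₂ = r₁·10^((L₁−L₂)/20).
r₂ = 5.4·10^((74.5−44.7)/20) = 5.4·10^(29.8/20) = 166.88 m.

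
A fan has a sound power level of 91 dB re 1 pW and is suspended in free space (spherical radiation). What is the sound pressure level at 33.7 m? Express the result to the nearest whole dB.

Free-field spherical radiation: L_p = L_w − 10·log₁₀(4π·r²), r = 33.7 m.
4π·r² = 1.427e+04 m², 10·log₁₀ of that is 41.545 dB.
L_p = 91 − 41.545 = 49.46 dB.

49 dB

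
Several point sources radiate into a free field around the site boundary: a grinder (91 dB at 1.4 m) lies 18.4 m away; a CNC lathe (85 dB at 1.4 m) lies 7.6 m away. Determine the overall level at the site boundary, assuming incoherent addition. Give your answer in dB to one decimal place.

72.6 dB

Apply inverse-square spreading to bring every level to the receiver, then sum 10^(L/10).
grinder: 91 − 20·log₁₀(18.4/1.4) = 91 − 22.37 = 68.63 dB.
CNC lathe: 85 − 20·log₁₀(7.6/1.4) = 85 − 14.69 = 70.31 dB.
Σ 10^(L/10) = 1.802e+07 → L_total = 10·log₁₀(1.802e+07) = 72.56 dB.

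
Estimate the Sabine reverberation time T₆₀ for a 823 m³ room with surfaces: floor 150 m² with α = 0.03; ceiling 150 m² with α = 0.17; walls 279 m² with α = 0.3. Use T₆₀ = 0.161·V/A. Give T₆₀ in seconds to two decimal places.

A = Σ Sᵢαᵢ = 150·0.03 + 150·0.17 + 279·0.3 = 113.70 m².
T₆₀ = 0.161 × 823 / 113.70 = 1.165 s.

1.17 s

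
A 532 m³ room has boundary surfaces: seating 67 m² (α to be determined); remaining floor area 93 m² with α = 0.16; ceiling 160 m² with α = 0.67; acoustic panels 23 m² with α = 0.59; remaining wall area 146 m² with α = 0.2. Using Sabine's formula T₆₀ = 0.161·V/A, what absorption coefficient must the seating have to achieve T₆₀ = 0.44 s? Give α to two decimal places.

A = 0.161·V/T₆₀ = 0.161·532/0.44 = 194.66 m² sabins.
Absorption from the other surfaces = 93·0.16 + 160·0.67 + 23·0.59 + 146·0.2 = 164.85 m², so the seating must supply 29.81 m² over 67 m².
α = 29.81/67 = 0.445.

0.44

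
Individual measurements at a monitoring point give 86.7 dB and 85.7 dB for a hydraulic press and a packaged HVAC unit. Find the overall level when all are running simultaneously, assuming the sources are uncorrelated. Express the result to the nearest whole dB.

89 dB

Incoherent sources combine by intensity addition: L_total = 10·log₁₀(Σ 10^(L_i/10)).
Σ 10^(L/10) = 10^(86.7/10) + 10^(85.7/10) = 8.393e+08.
L_total = 10·log₁₀(8.393e+08) = 89.24 dB.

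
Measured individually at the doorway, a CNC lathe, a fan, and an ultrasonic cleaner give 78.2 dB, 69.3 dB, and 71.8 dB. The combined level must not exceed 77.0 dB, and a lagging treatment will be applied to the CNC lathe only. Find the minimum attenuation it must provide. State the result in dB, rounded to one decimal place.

4.0 dB

Everything except the CNC lathe sums to 10^(69.3/10) + 10^(71.8/10) = 2.365e+07 in linear terms, 73.74 dB.
To meet 77.0 dB overall, the treated CNC lathe may contribute at most 10^(77.0/10) − 2.365e+07 = 2.647e+07, i.e. 74.23 dB.
So the CNC lathe must be reduced from 78.2 to 74.23 dB: IL = 3.97 dB.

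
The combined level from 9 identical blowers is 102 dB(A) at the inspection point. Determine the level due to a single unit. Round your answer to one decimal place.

92.5 dB(A)

For N identical incoherent sources L_total = L₁ + 10·log₁₀ N, so L₁ = 102 − 10·log₁₀(9) = 102 − 9.542.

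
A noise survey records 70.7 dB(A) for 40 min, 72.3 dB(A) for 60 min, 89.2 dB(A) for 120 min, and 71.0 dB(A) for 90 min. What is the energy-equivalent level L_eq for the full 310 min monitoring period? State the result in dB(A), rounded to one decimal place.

The energy average is taken in the linear domain: L_eq = 10·log₁₀[(Σ tᵢ·10^(Lᵢ/10))/T], T = 310 min.
Σ tᵢ·10^(Lᵢ/10) = 40·10^(70.7/10) + 60·10^(72.3/10) + 120·10^(89.2/10) + 90·10^(71.0/10) = 1.024e+11.
L_eq = 10·log₁₀(1.024e+11/310) = 85.19 dB(A).

85.2 dB(A)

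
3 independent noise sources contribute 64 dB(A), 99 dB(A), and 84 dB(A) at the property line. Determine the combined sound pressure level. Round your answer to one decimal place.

Incoherent sources combine by intensity addition: L_total = 10·log₁₀(Σ 10^(L_i/10)).
Σ 10^(L/10) = 10^(64/10) + 10^(99/10) + 10^(84/10) = 8.197e+09.
L_total = 10·log₁₀(8.197e+09) = 99.14 dB(A).

99.1 dB(A)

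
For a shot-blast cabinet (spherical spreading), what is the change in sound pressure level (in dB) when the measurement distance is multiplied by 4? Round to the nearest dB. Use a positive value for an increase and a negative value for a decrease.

Point-source spreading: ΔL = −20·log₁₀(r₂/r₁).
ΔL = −20·log₁₀(4) = -12.04 dB.

-12 dB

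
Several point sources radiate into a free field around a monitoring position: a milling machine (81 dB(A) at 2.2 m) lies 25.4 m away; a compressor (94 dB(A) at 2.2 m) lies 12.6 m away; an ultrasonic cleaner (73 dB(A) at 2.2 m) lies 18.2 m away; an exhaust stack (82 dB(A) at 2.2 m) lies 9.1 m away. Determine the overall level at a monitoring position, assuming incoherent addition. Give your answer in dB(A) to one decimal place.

79.4 dB(A)

Apply inverse-square spreading to bring every level to the receiver, then sum 10^(L/10).
milling machine: 81 − 20·log₁₀(25.4/2.2) = 81 − 21.25 = 59.75 dB(A).
compressor: 94 − 20·log₁₀(12.6/2.2) = 94 − 15.16 = 78.84 dB(A).
ultrasonic cleaner: 73 − 20·log₁₀(18.2/2.2) = 73 − 18.35 = 54.65 dB(A).
exhaust stack: 82 − 20·log₁₀(9.1/2.2) = 82 − 12.33 = 69.67 dB(A).
Σ 10^(L/10) = 8.708e+07 → L_total = 10·log₁₀(8.708e+07) = 79.40 dB(A).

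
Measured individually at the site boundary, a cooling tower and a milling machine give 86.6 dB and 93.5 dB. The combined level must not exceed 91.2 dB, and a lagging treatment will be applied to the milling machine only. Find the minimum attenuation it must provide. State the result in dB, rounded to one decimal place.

4.1 dB

Everything except the milling machine sums to 10^(86.6/10) = 4.571e+08 in linear terms, 86.60 dB.
To meet 91.2 dB overall, the treated milling machine may contribute at most 10^(91.2/10) − 4.571e+08 = 8.612e+08, i.e. 89.35 dB.
Required insertion loss = 93.5 − 89.35 = 4.15 dB.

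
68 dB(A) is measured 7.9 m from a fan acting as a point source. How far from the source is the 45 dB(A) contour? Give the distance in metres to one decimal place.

111.6 m

For a point source L₁ − L₂ = 20·log₁₀(r₂/r₁), so r₂ = r₁·10^((L₁−L₂)/20).
r₂ = 7.9·10^((68−45)/20) = 7.9·10^(23.0/20) = 111.59 m.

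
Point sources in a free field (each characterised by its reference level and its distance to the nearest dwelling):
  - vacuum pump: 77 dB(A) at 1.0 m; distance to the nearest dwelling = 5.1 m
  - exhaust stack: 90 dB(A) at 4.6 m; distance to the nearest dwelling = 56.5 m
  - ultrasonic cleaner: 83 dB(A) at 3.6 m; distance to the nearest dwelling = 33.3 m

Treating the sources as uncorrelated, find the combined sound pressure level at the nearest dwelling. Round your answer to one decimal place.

Propagate each source to the receiver with L = L_ref − 20·log₁₀(r/r_ref), then add intensities.
vacuum pump: 77 − 20·log₁₀(5.1/1.0) = 77 − 14.15 = 62.85 dB(A).
exhaust stack: 90 − 20·log₁₀(56.5/4.6) = 90 − 21.79 = 68.21 dB(A).
ultrasonic cleaner: 83 − 20·log₁₀(33.3/3.6) = 83 − 19.32 = 63.68 dB(A).
Σ 10^(L/10) = 1.089e+07 → L_total = 10·log₁₀(1.089e+07) = 70.37 dB(A).

70.4 dB(A)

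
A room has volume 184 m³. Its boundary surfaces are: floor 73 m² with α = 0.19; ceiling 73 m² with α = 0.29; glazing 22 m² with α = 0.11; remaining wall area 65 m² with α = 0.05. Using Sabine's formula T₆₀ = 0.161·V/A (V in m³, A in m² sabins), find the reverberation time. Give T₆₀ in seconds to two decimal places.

0.73 s

Summing Sᵢαᵢ: 73·0.19 + 73·0.29 + 22·0.11 + 65·0.05 = 40.71 m².
T₆₀ = 0.161 × 184 / 40.71 = 0.728 s.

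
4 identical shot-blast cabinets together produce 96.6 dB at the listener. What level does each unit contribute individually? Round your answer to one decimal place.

90.6 dB

Dividing the total intensity by 4 lowers the level by 10·log₁₀ 4 = 6.021 dB: L₁ = 96.6 − 6.021.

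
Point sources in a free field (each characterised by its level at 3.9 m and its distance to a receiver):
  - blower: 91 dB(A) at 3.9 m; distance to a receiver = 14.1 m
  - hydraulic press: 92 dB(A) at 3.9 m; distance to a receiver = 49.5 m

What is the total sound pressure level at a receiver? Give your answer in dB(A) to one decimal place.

First find each source's level at the receiver (point-source: −20·log₁₀(r/r_ref)), then combine on an intensity basis.
blower: 91 − 20·log₁₀(14.1/3.9) = 91 − 11.16 = 79.84 dB(A).
hydraulic press: 92 − 20·log₁₀(49.5/3.9) = 92 − 22.07 = 69.93 dB(A).
Σ 10^(L/10) = 1.062e+08 → L_total = 10·log₁₀(1.062e+08) = 80.26 dB(A).

80.3 dB(A)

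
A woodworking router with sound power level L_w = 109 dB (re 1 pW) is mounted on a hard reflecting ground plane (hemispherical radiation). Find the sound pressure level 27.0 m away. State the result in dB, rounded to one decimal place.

The power spreads over a hemisphere of area 2π·r², so L_p = L_w − 10·log₁₀(2π·r²).
2π·r² = 4580 m², 10·log₁₀ of that is 36.609 dB.
L_p = 109 − 36.609 = 72.39 dB.

72.4 dB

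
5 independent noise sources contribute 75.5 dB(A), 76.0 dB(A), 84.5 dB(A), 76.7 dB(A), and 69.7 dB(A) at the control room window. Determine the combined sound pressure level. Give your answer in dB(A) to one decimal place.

86.2 dB(A)

For uncorrelated sources the intensities add, so convert each level to linear form, sum, and take 10·log₁₀ of the total.
Σ 10^(L/10) = 10^(75.5/10) + 10^(76.0/10) + 10^(84.5/10) + 10^(76.7/10) + 10^(69.7/10) = 4.132e+08.
L_total = 10·log₁₀(4.132e+08) = 86.16 dB(A).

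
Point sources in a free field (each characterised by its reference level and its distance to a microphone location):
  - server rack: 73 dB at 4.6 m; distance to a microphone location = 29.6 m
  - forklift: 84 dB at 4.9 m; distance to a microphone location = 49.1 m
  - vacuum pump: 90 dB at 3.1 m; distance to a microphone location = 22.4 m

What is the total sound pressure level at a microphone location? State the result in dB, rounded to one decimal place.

73.5 dB

Apply inverse-square spreading to bring every level to the receiver, then sum 10^(L/10).
server rack: 73 − 20·log₁₀(29.6/4.6) = 73 − 16.17 = 56.83 dB.
forklift: 84 − 20·log₁₀(49.1/4.9) = 84 − 20.02 = 63.98 dB.
vacuum pump: 90 − 20·log₁₀(22.4/3.1) = 90 − 17.18 = 72.82 dB.
Σ 10^(L/10) = 2.214e+07 → L_total = 10·log₁₀(2.214e+07) = 73.45 dB.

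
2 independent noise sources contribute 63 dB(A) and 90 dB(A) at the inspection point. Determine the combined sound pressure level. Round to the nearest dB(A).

90 dB(A)

Incoherent sources combine by intensity addition: L_total = 10·log₁₀(Σ 10^(L_i/10)).
Σ 10^(L/10) = 10^(63/10) + 10^(90/10) = 1.002e+09.
L_total = 10·log₁₀(1.002e+09) = 90.01 dB(A).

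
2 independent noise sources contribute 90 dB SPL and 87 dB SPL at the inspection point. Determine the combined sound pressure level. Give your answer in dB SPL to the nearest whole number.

Incoherent sources combine by intensity addition: L_total = 10·log₁₀(Σ 10^(L_i/10)).
Σ 10^(L/10) = 10^(90/10) + 10^(87/10) = 1.501e+09.
L_total = 10·log₁₀(1.501e+09) = 91.76 dB SPL.

92 dB SPL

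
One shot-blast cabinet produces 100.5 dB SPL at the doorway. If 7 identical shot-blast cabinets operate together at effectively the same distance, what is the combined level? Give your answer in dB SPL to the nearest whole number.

L_total = L₁ + 10·log₁₀ N for N identical incoherent sources.
L_total = 100.5 + 10·log₁₀(7) = 100.5 + 8.451 = 108.95 dB SPL.

109 dB SPL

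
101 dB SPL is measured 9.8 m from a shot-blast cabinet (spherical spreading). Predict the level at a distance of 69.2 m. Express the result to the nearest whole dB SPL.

Spherical spreading from a point source gives a 20·log₁₀(r₂/r₁) drop.
L₂ = 101 − 20·log₁₀(69.2/9.8) = 101 − 16.978 = 84.02 dB SPL.

84 dB SPL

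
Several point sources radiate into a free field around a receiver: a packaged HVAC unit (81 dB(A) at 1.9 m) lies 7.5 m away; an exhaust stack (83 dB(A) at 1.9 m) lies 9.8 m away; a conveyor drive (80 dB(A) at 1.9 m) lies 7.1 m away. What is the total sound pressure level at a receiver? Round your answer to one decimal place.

73.6 dB(A)

Apply inverse-square spreading to bring every level to the receiver, then sum 10^(L/10).
packaged HVAC unit: 81 − 20·log₁₀(7.5/1.9) = 81 − 11.93 = 69.07 dB(A).
exhaust stack: 83 − 20·log₁₀(9.8/1.9) = 83 − 14.25 = 68.75 dB(A).
conveyor drive: 80 − 20·log₁₀(7.1/1.9) = 80 − 11.45 = 68.55 dB(A).
Σ 10^(L/10) = 2.274e+07 → L_total = 10·log₁₀(2.274e+07) = 73.57 dB(A).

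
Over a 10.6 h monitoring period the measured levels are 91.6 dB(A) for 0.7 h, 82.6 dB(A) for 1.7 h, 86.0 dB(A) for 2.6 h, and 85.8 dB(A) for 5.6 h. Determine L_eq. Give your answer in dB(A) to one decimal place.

86.3 dB(A)

The energy average is taken in the linear domain: L_eq = 10·log₁₀[(Σ tᵢ·10^(Lᵢ/10))/T], T = 10.6 h.
Σ tᵢ·10^(Lᵢ/10) = 0.7·10^(91.6/10) + 1.7·10^(82.6/10) + 2.6·10^(86.0/10) + 5.6·10^(85.8/10) = 4.485e+09.
L_eq = 10·log₁₀(4.485e+09/10.6) = 86.26 dB(A).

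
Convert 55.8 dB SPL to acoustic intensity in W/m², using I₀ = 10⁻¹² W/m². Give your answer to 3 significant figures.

3.80e-07 W/m²

I = I₀·10^(L/10) = 10⁻¹² × 10^(55.8/10) = 10^(-6.420).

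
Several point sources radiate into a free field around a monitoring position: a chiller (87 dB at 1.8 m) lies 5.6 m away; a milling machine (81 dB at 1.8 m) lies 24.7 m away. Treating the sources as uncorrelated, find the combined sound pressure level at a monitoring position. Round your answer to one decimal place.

First find each source's level at the receiver (point-source: −20·log₁₀(r/r_ref)), then combine on an intensity basis.
chiller: 87 − 20·log₁₀(5.6/1.8) = 87 − 9.86 = 77.14 dB.
milling machine: 81 − 20·log₁₀(24.7/1.8) = 81 − 22.75 = 58.25 dB.
Σ 10^(L/10) = 5.245e+07 → L_total = 10·log₁₀(5.245e+07) = 77.20 dB.

77.2 dB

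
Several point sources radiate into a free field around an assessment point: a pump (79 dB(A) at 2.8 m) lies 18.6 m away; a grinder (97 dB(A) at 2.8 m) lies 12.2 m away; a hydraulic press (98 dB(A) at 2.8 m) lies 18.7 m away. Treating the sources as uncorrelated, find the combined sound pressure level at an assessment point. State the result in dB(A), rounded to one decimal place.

Propagate each source to the receiver with L = L_ref − 20·log₁₀(r/r_ref), then add intensities.
pump: 79 − 20·log₁₀(18.6/2.8) = 79 − 16.45 = 62.55 dB(A).
grinder: 97 − 20·log₁₀(12.2/2.8) = 97 − 12.78 = 84.22 dB(A).
hydraulic press: 98 − 20·log₁₀(18.7/2.8) = 98 − 16.49 = 81.51 dB(A).
Σ 10^(L/10) = 4.073e+08 → L_total = 10·log₁₀(4.073e+08) = 86.10 dB(A).

86.1 dB(A)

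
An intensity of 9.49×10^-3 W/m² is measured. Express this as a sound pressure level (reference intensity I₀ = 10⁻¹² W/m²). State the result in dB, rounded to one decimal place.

99.8 dB

Dividing by I₀ shifts the exponent by 12: I/I₀ = 9.49×10^9.
L = 10·(0.9773 + 9) = 99.77 dB.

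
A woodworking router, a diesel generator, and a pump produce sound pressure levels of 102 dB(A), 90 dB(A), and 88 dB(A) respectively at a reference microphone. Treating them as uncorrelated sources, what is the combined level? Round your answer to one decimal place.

Incoherent sources combine by intensity addition: L_total = 10·log₁₀(Σ 10^(L_i/10)).
Σ 10^(L/10) = 10^(102/10) + 10^(90/10) + 10^(88/10) = 1.748e+10.
L_total = 10·log₁₀(1.748e+10) = 102.43 dB(A).

102.4 dB(A)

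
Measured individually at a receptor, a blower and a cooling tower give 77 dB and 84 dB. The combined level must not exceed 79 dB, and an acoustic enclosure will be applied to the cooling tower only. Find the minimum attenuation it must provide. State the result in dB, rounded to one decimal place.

Fixed contribution from the other source: Σ 10^(L/10) = 10^(77/10) = 5.012e+07 (77.00 dB).
The limit corresponds to 10^(79/10) = 7.943e+07; subtracting the fixed part leaves 2.931e+07 for the cooling tower, i.e. 74.67 dB.
Required insertion loss = 84 − 74.67 = 9.33 dB.

9.3 dB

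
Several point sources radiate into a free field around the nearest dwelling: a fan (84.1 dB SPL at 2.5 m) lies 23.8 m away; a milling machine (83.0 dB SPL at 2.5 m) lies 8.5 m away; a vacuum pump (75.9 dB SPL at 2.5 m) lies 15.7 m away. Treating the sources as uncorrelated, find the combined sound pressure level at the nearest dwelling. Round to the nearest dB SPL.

Propagate each source to the receiver with L = L_ref − 20·log₁₀(r/r_ref), then add intensities.
fan: 84.1 − 20·log₁₀(23.8/2.5) = 84.1 − 19.57 = 64.53 dB SPL.
milling machine: 83.0 − 20·log₁₀(8.5/2.5) = 83.0 − 10.63 = 72.37 dB SPL.
vacuum pump: 75.9 − 20·log₁₀(15.7/2.5) = 75.9 − 15.96 = 59.94 dB SPL.
Σ 10^(L/10) = 2.108e+07 → L_total = 10·log₁₀(2.108e+07) = 73.24 dB SPL.

73 dB SPL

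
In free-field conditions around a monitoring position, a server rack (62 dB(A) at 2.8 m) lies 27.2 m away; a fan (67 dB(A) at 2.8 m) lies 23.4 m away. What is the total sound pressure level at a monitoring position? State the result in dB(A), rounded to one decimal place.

Apply inverse-square spreading to bring every level to the receiver, then sum 10^(L/10).
server rack: 62 − 20·log₁₀(27.2/2.8) = 62 − 19.75 = 42.25 dB(A).
fan: 67 − 20·log₁₀(23.4/2.8) = 67 − 18.44 = 48.56 dB(A).
Σ 10^(L/10) = 8.856e+04 → L_total = 10·log₁₀(8.856e+04) = 49.47 dB(A).

49.5 dB(A)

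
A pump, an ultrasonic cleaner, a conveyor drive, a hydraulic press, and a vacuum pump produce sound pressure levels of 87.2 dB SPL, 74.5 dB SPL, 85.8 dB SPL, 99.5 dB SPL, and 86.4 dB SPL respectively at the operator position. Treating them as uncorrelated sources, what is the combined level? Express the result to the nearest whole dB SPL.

For uncorrelated sources the intensities add, so convert each level to linear form, sum, and take 10·log₁₀ of the total.
Σ 10^(L/10) = 10^(87.2/10) + 10^(74.5/10) + 10^(85.8/10) + 10^(99.5/10) + 10^(86.4/10) = 1.028e+10.
L_total = 10·log₁₀(1.028e+10) = 100.12 dB SPL.

100 dB SPL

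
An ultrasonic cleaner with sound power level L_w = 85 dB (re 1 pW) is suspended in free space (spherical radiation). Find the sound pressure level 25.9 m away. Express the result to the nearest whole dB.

L_p = L_w − 10·log₁₀(4π·r²) with r = 25.9 m.
4π·r² = 8430 m², 10·log₁₀ of that is 39.258 dB.
L_p = 85 − 39.258 = 45.74 dB.

46 dB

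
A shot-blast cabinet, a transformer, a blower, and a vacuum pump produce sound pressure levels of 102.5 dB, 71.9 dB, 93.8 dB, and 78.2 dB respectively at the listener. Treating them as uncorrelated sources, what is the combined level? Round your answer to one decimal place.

103.1 dB

For uncorrelated sources the intensities add, so convert each level to linear form, sum, and take 10·log₁₀ of the total.
Σ 10^(L/10) = 10^(102.5/10) + 10^(71.9/10) + 10^(93.8/10) + 10^(78.2/10) = 2.026e+10.
L_total = 10·log₁₀(2.026e+10) = 103.07 dB.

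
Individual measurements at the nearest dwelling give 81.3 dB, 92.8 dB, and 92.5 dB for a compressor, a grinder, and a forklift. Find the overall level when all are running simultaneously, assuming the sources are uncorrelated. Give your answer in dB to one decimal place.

Incoherent sources combine by intensity addition: L_total = 10·log₁₀(Σ 10^(L_i/10)).
Σ 10^(L/10) = 10^(81.3/10) + 10^(92.8/10) + 10^(92.5/10) = 3.819e+09.
L_total = 10·log₁₀(3.819e+09) = 95.82 dB.

95.8 dB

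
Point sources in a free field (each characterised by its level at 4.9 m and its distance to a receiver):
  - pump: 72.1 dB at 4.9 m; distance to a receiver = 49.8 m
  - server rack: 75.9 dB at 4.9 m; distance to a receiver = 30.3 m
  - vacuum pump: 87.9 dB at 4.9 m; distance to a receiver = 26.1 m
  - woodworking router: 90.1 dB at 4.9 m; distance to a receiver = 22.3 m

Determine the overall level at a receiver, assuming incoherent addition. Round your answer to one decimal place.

First find each source's level at the receiver (point-source: −20·log₁₀(r/r_ref)), then combine on an intensity basis.
pump: 72.1 − 20·log₁₀(49.8/4.9) = 72.1 − 20.14 = 51.96 dB.
server rack: 75.9 − 20·log₁₀(30.3/4.9) = 75.9 − 15.82 = 60.08 dB.
vacuum pump: 87.9 − 20·log₁₀(26.1/4.9) = 87.9 − 14.53 = 73.37 dB.
woodworking router: 90.1 − 20·log₁₀(22.3/4.9) = 90.1 − 13.16 = 76.94 dB.
Σ 10^(L/10) = 7.231e+07 → L_total = 10·log₁₀(7.231e+07) = 78.59 dB.

78.6 dB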